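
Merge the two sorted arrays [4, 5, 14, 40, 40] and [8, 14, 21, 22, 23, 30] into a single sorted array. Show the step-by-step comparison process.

Merging process:

Compare 4 vs 8: take 4 from left. Merged: [4]
Compare 5 vs 8: take 5 from left. Merged: [4, 5]
Compare 14 vs 8: take 8 from right. Merged: [4, 5, 8]
Compare 14 vs 14: take 14 from left. Merged: [4, 5, 8, 14]
Compare 40 vs 14: take 14 from right. Merged: [4, 5, 8, 14, 14]
Compare 40 vs 21: take 21 from right. Merged: [4, 5, 8, 14, 14, 21]
Compare 40 vs 22: take 22 from right. Merged: [4, 5, 8, 14, 14, 21, 22]
Compare 40 vs 23: take 23 from right. Merged: [4, 5, 8, 14, 14, 21, 22, 23]
Compare 40 vs 30: take 30 from right. Merged: [4, 5, 8, 14, 14, 21, 22, 23, 30]
Append remaining from left: [40, 40]. Merged: [4, 5, 8, 14, 14, 21, 22, 23, 30, 40, 40]

Final merged array: [4, 5, 8, 14, 14, 21, 22, 23, 30, 40, 40]
Total comparisons: 9

The merged array is [4, 5, 8, 14, 14, 21, 22, 23, 30, 40, 40], requiring 9 comparisons. The merge step runs in O(n) time where n is the total number of elements.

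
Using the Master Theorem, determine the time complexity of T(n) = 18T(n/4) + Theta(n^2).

Master Theorem for T(n) = 18T(n/4) + O(n^2):

a = 18, b = 4, c = 2
log_b(a) = log_4(18) = 2.0850

Case 1: c = 2 < log_4(18) = 2.0850
T(n) = O(n^(log_4 18))

For T(n) = 18T(n/4) + O(n^2): log_4(18) = 2.0850. This is Case 1 of the Master Theorem (c < log_b(a), work dominated by leaves), giving O(n^(log_4 18)).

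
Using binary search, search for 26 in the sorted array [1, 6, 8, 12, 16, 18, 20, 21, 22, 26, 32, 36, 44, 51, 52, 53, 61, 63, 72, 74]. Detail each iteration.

Binary search for 26 in [1, 6, 8, 12, 16, 18, 20, 21, 22, 26, 32, 36, 44, 51, 52, 53, 61, 63, 72, 74]:

lo=0, hi=19, mid=9, arr[mid]=26 -> Found target at index 9!

Binary search finds 26 at index 9 after 1 comparisons. The search repeatedly halves the search space by comparing with the middle element.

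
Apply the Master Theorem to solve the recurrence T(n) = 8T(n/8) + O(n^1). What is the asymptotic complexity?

Master Theorem for T(n) = 8T(n/8) + O(n^1):

a = 8, b = 8, c = 1
log_b(a) = log_8(8) = 1.0000

Case 2: c = 1 = log_8(8) = 1.0000
T(n) = O(n^1 log n) = O(n log n)

For T(n) = 8T(n/8) + O(n^1): log_8(8) = 1.0000. This is Case 2 of the Master Theorem (c = log_b(a), equal work at all levels), giving O(n log n).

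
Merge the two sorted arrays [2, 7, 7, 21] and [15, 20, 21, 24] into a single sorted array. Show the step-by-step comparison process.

Merging process:

Compare 2 vs 15: take 2 from left. Merged: [2]
Compare 7 vs 15: take 7 from left. Merged: [2, 7]
Compare 7 vs 15: take 7 from left. Merged: [2, 7, 7]
Compare 21 vs 15: take 15 from right. Merged: [2, 7, 7, 15]
Compare 21 vs 20: take 20 from right. Merged: [2, 7, 7, 15, 20]
Compare 21 vs 21: take 21 from left. Merged: [2, 7, 7, 15, 20, 21]
Append remaining from right: [21, 24]. Merged: [2, 7, 7, 15, 20, 21, 21, 24]

Final merged array: [2, 7, 7, 15, 20, 21, 21, 24]
Total comparisons: 6

The merged array is [2, 7, 7, 15, 20, 21, 21, 24], requiring 6 comparisons. The merge step runs in O(n) time where n is the total number of elements.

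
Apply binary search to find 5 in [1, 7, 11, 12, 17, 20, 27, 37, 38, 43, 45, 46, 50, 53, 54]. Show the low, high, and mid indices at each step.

Binary search for 5 in [1, 7, 11, 12, 17, 20, 27, 37, 38, 43, 45, 46, 50, 53, 54]:

lo=0, hi=14, mid=7, arr[mid]=37 -> 37 > 5, search left half
lo=0, hi=6, mid=3, arr[mid]=12 -> 12 > 5, search left half
lo=0, hi=2, mid=1, arr[mid]=7 -> 7 > 5, search left half
lo=0, hi=0, mid=0, arr[mid]=1 -> 1 < 5, search right half
lo=1 > hi=0, target 5 not found

Binary search determines that 5 is not in the array after 4 comparisons. The search space was exhausted without finding the target.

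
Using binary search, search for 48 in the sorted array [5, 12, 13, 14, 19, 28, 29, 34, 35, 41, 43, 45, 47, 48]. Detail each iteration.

Binary search for 48 in [5, 12, 13, 14, 19, 28, 29, 34, 35, 41, 43, 45, 47, 48]:

lo=0, hi=13, mid=6, arr[mid]=29 -> 29 < 48, search right half
lo=7, hi=13, mid=10, arr[mid]=43 -> 43 < 48, search right half
lo=11, hi=13, mid=12, arr[mid]=47 -> 47 < 48, search right half
lo=13, hi=13, mid=13, arr[mid]=48 -> Found target at index 13!

Binary search finds 48 at index 13 after 4 comparisons. The search repeatedly halves the search space by comparing with the middle element.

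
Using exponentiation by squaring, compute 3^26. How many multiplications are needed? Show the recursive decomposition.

Computing 3^26 by squaring (build up from 3^1; each line after the first costs one multiplication):

3^1 = 3
3^2 = (3^1)^2 = 3^2 = 9
3^3 = 3 * 3^2 = 3 * 9 = 27
3^6 = (3^3)^2 = 27^2 = 729
3^12 = (3^6)^2 = 729^2 = 531441
3^13 = 3 * 3^12 = 3 * 531441 = 1594323
3^26 = (3^13)^2 = 1594323^2 = 2541865828329

Result: 2541865828329
Multiplications needed: 6 (6 lines after 3^1)

3^26 = 2541865828329. Using exponentiation by squaring, this requires 6 multiplications. The key idea: if the exponent is even, square the half-power; if odd, multiply by the base once.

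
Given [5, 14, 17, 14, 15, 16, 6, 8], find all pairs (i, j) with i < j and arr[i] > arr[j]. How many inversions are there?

Finding inversions in [5, 14, 17, 14, 15, 16, 6, 8]:

(1, 6): arr[1]=14 > arr[6]=6
(1, 7): arr[1]=14 > arr[7]=8
(2, 3): arr[2]=17 > arr[3]=14
(2, 4): arr[2]=17 > arr[4]=15
(2, 5): arr[2]=17 > arr[5]=16
(2, 6): arr[2]=17 > arr[6]=6
(2, 7): arr[2]=17 > arr[7]=8
(3, 6): arr[3]=14 > arr[6]=6
(3, 7): arr[3]=14 > arr[7]=8
(4, 6): arr[4]=15 > arr[6]=6
(4, 7): arr[4]=15 > arr[7]=8
(5, 6): arr[5]=16 > arr[6]=6
(5, 7): arr[5]=16 > arr[7]=8

Total inversions: 13

The array has 13 inversion(s): (1,6), (1,7), (2,3), (2,4), (2,5), (2,6), (2,7), (3,6), (3,7), (4,6), (4,7), (5,6), (5,7). Each pair (i,j) satisfies i < j and arr[i] > arr[j].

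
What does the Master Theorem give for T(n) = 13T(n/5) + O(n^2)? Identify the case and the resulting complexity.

Master Theorem for T(n) = 13T(n/5) + O(n^2):

a = 13, b = 5, c = 2
log_b(a) = log_5(13) = 1.5937

Case 3: c = 2 > log_5(13) = 1.5937
T(n) = O(n^2) = O(n^2)

For T(n) = 13T(n/5) + O(n^2): log_5(13) = 1.5937. This is Case 3 of the Master Theorem (c > log_b(a), work dominated by root), giving O(n^2).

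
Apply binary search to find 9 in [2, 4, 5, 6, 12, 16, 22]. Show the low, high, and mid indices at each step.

Binary search for 9 in [2, 4, 5, 6, 12, 16, 22]:

lo=0, hi=6, mid=3, arr[mid]=6 -> 6 < 9, search right half
lo=4, hi=6, mid=5, arr[mid]=16 -> 16 > 9, search left half
lo=4, hi=4, mid=4, arr[mid]=12 -> 12 > 9, search left half
lo=4 > hi=3, target 9 not found

Binary search determines that 9 is not in the array after 3 comparisons. The search space was exhausted without finding the target.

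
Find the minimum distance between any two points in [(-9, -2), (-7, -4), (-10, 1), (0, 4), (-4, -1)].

Computing all pairwise distances among 5 points:

d((-9, -2), (-7, -4)) = 2.8284 <-- minimum
d((-9, -2), (-10, 1)) = 3.1623
d((-9, -2), (0, 4)) = 10.8167
d((-9, -2), (-4, -1)) = 5.099
d((-7, -4), (-10, 1)) = 5.831
d((-7, -4), (0, 4)) = 10.6301
d((-7, -4), (-4, -1)) = 4.2426
d((-10, 1), (0, 4)) = 10.4403
d((-10, 1), (-4, -1)) = 6.3246
d((0, 4), (-4, -1)) = 6.4031

Closest pair: (-9, -2) and (-7, -4) with distance 2.8284

The closest pair is (-9, -2) and (-7, -4) with Euclidean distance 2.8284. For 5 points, brute-force pairwise comparison is shown above. For large n, the divide-and-conquer algorithm (sort by x, recurse on halves, check the dividing strip) achieves O(n log n).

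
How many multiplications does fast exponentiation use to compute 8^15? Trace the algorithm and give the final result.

Computing 8^15 by squaring (build up from 8^1; each line after the first costs one multiplication):

8^1 = 8
8^2 = (8^1)^2 = 8^2 = 64
8^3 = 8 * 8^2 = 8 * 64 = 512
8^6 = (8^3)^2 = 512^2 = 262144
8^7 = 8 * 8^6 = 8 * 262144 = 2097152
8^14 = (8^7)^2 = 2097152^2 = 4398046511104
8^15 = 8 * 8^14 = 8 * 4398046511104 = 35184372088832

Result: 35184372088832
Multiplications needed: 6 (6 lines after 8^1)

8^15 = 35184372088832. Using exponentiation by squaring, this requires 6 multiplications. The key idea: if the exponent is even, square the half-power; if odd, multiply by the base once.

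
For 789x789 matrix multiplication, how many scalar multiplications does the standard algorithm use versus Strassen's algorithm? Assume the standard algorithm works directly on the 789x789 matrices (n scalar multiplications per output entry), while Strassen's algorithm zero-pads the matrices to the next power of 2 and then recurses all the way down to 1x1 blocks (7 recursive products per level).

Matrix multiplication for 789x789 matrices:

Strassen's algorithm requires power-of-2 dimensions. Pad 789x789 to 1024x1024 (next power of 2).

Standard algorithm: 789^3 = 491169069 multiplications
Strassen's algorithm: 7^(log2(1024)) = 7^10 = 282475249 multiplications
Savings: 491169069 - 282475249 = 208693820 multiplications

Standard: 491169069 multiplications (789^3). Strassen: 282475249 multiplications (7^10, after padding to 1024x1024). Strassen reduces 8 recursive multiplications to 7 at each level.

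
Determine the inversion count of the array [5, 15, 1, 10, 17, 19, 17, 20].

Finding inversions in [5, 15, 1, 10, 17, 19, 17, 20]:

(0, 2): arr[0]=5 > arr[2]=1
(1, 2): arr[1]=15 > arr[2]=1
(1, 3): arr[1]=15 > arr[3]=10
(5, 6): arr[5]=19 > arr[6]=17

Total inversions: 4

The array has 4 inversion(s): (0,2), (1,2), (1,3), (5,6). Each pair (i,j) satisfies i < j and arr[i] > arr[j].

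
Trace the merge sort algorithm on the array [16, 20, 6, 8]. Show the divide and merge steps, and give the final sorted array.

Merge sort trace:

Split: [16, 20, 6, 8] -> [16, 20] and [6, 8]
  Split: [16, 20] -> [16] and [20]
  Merge: [16] + [20] -> [16, 20]
  Split: [6, 8] -> [6] and [8]
  Merge: [6] + [8] -> [6, 8]
Merge: [16, 20] + [6, 8] -> [6, 8, 16, 20]

Final sorted array: [6, 8, 16, 20]

The merge sort proceeds by recursively splitting the array and merging sorted halves.
After all merges, the sorted array is [6, 8, 16, 20].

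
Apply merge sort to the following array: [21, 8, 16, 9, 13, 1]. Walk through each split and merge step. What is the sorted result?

Merge sort trace:

Split: [21, 8, 16, 9, 13, 1] -> [21, 8, 16] and [9, 13, 1]
  Split: [21, 8, 16] -> [21] and [8, 16]
    Split: [8, 16] -> [8] and [16]
    Merge: [8] + [16] -> [8, 16]
  Merge: [21] + [8, 16] -> [8, 16, 21]
  Split: [9, 13, 1] -> [9] and [13, 1]
    Split: [13, 1] -> [13] and [1]
    Merge: [13] + [1] -> [1, 13]
  Merge: [9] + [1, 13] -> [1, 9, 13]
Merge: [8, 16, 21] + [1, 9, 13] -> [1, 8, 9, 13, 16, 21]

Final sorted array: [1, 8, 9, 13, 16, 21]

The merge sort proceeds by recursively splitting the array and merging sorted halves.
After all merges, the sorted array is [1, 8, 9, 13, 16, 21].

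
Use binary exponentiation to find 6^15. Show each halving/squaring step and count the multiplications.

Computing 6^15 by squaring (build up from 6^1; each line after the first costs one multiplication):

6^1 = 6
6^2 = (6^1)^2 = 6^2 = 36
6^3 = 6 * 6^2 = 6 * 36 = 216
6^6 = (6^3)^2 = 216^2 = 46656
6^7 = 6 * 6^6 = 6 * 46656 = 279936
6^14 = (6^7)^2 = 279936^2 = 78364164096
6^15 = 6 * 6^14 = 6 * 78364164096 = 470184984576

Result: 470184984576
Multiplications needed: 6 (6 lines after 6^1)

6^15 = 470184984576. Using exponentiation by squaring, this requires 6 multiplications. The key idea: if the exponent is even, square the half-power; if odd, multiply by the base once.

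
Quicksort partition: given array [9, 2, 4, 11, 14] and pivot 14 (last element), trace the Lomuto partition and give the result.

Lomuto partition with pivot = 14:

Initial array: [9, 2, 4, 11, 14]

arr[0]=9 <= 14: swap with position 0, array becomes [9, 2, 4, 11, 14]
arr[1]=2 <= 14: swap with position 1, array becomes [9, 2, 4, 11, 14]
arr[2]=4 <= 14: swap with position 2, array becomes [9, 2, 4, 11, 14]
arr[3]=11 <= 14: swap with position 3, array becomes [9, 2, 4, 11, 14]

Place pivot at position 4: [9, 2, 4, 11, 14]
Pivot position: 4

After partitioning with pivot 14, the array becomes [9, 2, 4, 11, 14]. The pivot is placed at index 4. All elements to the left of the pivot are <= 14, and all elements to the right are > 14.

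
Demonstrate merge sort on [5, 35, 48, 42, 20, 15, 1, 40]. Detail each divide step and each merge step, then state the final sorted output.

Merge sort trace:

Split: [5, 35, 48, 42, 20, 15, 1, 40] -> [5, 35, 48, 42] and [20, 15, 1, 40]
  Split: [5, 35, 48, 42] -> [5, 35] and [48, 42]
    Split: [5, 35] -> [5] and [35]
    Merge: [5] + [35] -> [5, 35]
    Split: [48, 42] -> [48] and [42]
    Merge: [48] + [42] -> [42, 48]
  Merge: [5, 35] + [42, 48] -> [5, 35, 42, 48]
  Split: [20, 15, 1, 40] -> [20, 15] and [1, 40]
    Split: [20, 15] -> [20] and [15]
    Merge: [20] + [15] -> [15, 20]
    Split: [1, 40] -> [1] and [40]
    Merge: [1] + [40] -> [1, 40]
  Merge: [15, 20] + [1, 40] -> [1, 15, 20, 40]
Merge: [5, 35, 42, 48] + [1, 15, 20, 40] -> [1, 5, 15, 20, 35, 40, 42, 48]

Final sorted array: [1, 5, 15, 20, 35, 40, 42, 48]

The merge sort proceeds by recursively splitting the array and merging sorted halves.
After all merges, the sorted array is [1, 5, 15, 20, 35, 40, 42, 48].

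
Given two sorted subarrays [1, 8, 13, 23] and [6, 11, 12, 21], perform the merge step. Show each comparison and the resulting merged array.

Merging process:

Compare 1 vs 6: take 1 from left. Merged: [1]
Compare 8 vs 6: take 6 from right. Merged: [1, 6]
Compare 8 vs 11: take 8 from left. Merged: [1, 6, 8]
Compare 13 vs 11: take 11 from right. Merged: [1, 6, 8, 11]
Compare 13 vs 12: take 12 from right. Merged: [1, 6, 8, 11, 12]
Compare 13 vs 21: take 13 from left. Merged: [1, 6, 8, 11, 12, 13]
Compare 23 vs 21: take 21 from right. Merged: [1, 6, 8, 11, 12, 13, 21]
Append remaining from left: [23]. Merged: [1, 6, 8, 11, 12, 13, 21, 23]

Final merged array: [1, 6, 8, 11, 12, 13, 21, 23]
Total comparisons: 7

The merged array is [1, 6, 8, 11, 12, 13, 21, 23], requiring 7 comparisons. The merge step runs in O(n) time where n is the total number of elements.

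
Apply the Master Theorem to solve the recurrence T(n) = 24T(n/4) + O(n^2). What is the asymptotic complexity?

Master Theorem for T(n) = 24T(n/4) + O(n^2):

a = 24, b = 4, c = 2
log_b(a) = log_4(24) = 2.2925

Case 1: c = 2 < log_4(24) = 2.2925
T(n) = O(n^(log_4 24))

For T(n) = 24T(n/4) + O(n^2): log_4(24) = 2.2925. This is Case 1 of the Master Theorem (c < log_b(a), work dominated by leaves), giving O(n^(log_4 24)).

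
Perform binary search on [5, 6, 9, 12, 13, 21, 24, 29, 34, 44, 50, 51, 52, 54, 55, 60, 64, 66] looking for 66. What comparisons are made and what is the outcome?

Binary search for 66 in [5, 6, 9, 12, 13, 21, 24, 29, 34, 44, 50, 51, 52, 54, 55, 60, 64, 66]:

lo=0, hi=17, mid=8, arr[mid]=34 -> 34 < 66, search right half
lo=9, hi=17, mid=13, arr[mid]=54 -> 54 < 66, search right half
lo=14, hi=17, mid=15, arr[mid]=60 -> 60 < 66, search right half
lo=16, hi=17, mid=16, arr[mid]=64 -> 64 < 66, search right half
lo=17, hi=17, mid=17, arr[mid]=66 -> Found target at index 17!

Binary search finds 66 at index 17 after 5 comparisons. The search repeatedly halves the search space by comparing with the middle element.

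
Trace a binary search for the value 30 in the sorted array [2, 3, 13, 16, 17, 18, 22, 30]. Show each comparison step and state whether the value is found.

Binary search for 30 in [2, 3, 13, 16, 17, 18, 22, 30]:

lo=0, hi=7, mid=3, arr[mid]=16 -> 16 < 30, search right half
lo=4, hi=7, mid=5, arr[mid]=18 -> 18 < 30, search right half
lo=6, hi=7, mid=6, arr[mid]=22 -> 22 < 30, search right half
lo=7, hi=7, mid=7, arr[mid]=30 -> Found target at index 7!

Binary search finds 30 at index 7 after 4 comparisons. The search repeatedly halves the search space by comparing with the middle element.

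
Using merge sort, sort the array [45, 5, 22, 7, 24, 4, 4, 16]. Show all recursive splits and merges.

Merge sort trace:

Split: [45, 5, 22, 7, 24, 4, 4, 16] -> [45, 5, 22, 7] and [24, 4, 4, 16]
  Split: [45, 5, 22, 7] -> [45, 5] and [22, 7]
    Split: [45, 5] -> [45] and [5]
    Merge: [45] + [5] -> [5, 45]
    Split: [22, 7] -> [22] and [7]
    Merge: [22] + [7] -> [7, 22]
  Merge: [5, 45] + [7, 22] -> [5, 7, 22, 45]
  Split: [24, 4, 4, 16] -> [24, 4] and [4, 16]
    Split: [24, 4] -> [24] and [4]
    Merge: [24] + [4] -> [4, 24]
    Split: [4, 16] -> [4] and [16]
    Merge: [4] + [16] -> [4, 16]
  Merge: [4, 24] + [4, 16] -> [4, 4, 16, 24]
Merge: [5, 7, 22, 45] + [4, 4, 16, 24] -> [4, 4, 5, 7, 16, 22, 24, 45]

Final sorted array: [4, 4, 5, 7, 16, 22, 24, 45]

The merge sort proceeds by recursively splitting the array and merging sorted halves.
After all merges, the sorted array is [4, 4, 5, 7, 16, 22, 24, 45].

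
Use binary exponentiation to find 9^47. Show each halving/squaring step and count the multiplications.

Computing 9^47 by squaring (build up from 9^1; each line after the first costs one multiplication):

9^1 = 9
9^2 = (9^1)^2 = 9^2 = 81
9^4 = (9^2)^2 = 81^2 = 6561
9^5 = 9 * 9^4 = 9 * 6561 = 59049
9^10 = (9^5)^2 = 59049^2 = 3486784401
9^11 = 9 * 9^10 = 9 * 3486784401 = 31381059609
9^22 = (9^11)^2 = 31381059609^2 = 984770902183611232881
9^23 = 9 * 9^22 = 9 * 984770902183611232881 = 8862938119652501095929
9^46 = (9^23)^2 = 8862938119652501095929^2 = 78551672112789411833022577315290546060373041
9^47 = 9 * 9^46 = 9 * 78551672112789411833022577315290546060373041 = 706965049015104706497203195837614914543357369

Result: 706965049015104706497203195837614914543357369
Multiplications needed: 9 (9 lines after 9^1)

9^47 = 706965049015104706497203195837614914543357369. Using exponentiation by squaring, this requires 9 multiplications. The key idea: if the exponent is even, square the half-power; if odd, multiply by the base once.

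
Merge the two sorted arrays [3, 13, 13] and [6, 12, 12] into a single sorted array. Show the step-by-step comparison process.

Merging process:

Compare 3 vs 6: take 3 from left. Merged: [3]
Compare 13 vs 6: take 6 from right. Merged: [3, 6]
Compare 13 vs 12: take 12 from right. Merged: [3, 6, 12]
Compare 13 vs 12: take 12 from right. Merged: [3, 6, 12, 12]
Append remaining from left: [13, 13]. Merged: [3, 6, 12, 12, 13, 13]

Final merged array: [3, 6, 12, 12, 13, 13]
Total comparisons: 4

The merged array is [3, 6, 12, 12, 13, 13], requiring 4 comparisons. The merge step runs in O(n) time where n is the total number of elements.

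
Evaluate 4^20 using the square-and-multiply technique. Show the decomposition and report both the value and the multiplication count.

Computing 4^20 by squaring (build up from 4^1; each line after the first costs one multiplication):

4^1 = 4
4^2 = (4^1)^2 = 4^2 = 16
4^4 = (4^2)^2 = 16^2 = 256
4^5 = 4 * 4^4 = 4 * 256 = 1024
4^10 = (4^5)^2 = 1024^2 = 1048576
4^20 = (4^10)^2 = 1048576^2 = 1099511627776

Result: 1099511627776
Multiplications needed: 5 (5 lines after 4^1)

4^20 = 1099511627776. Using exponentiation by squaring, this requires 5 multiplications. The key idea: if the exponent is even, square the half-power; if odd, multiply by the base once.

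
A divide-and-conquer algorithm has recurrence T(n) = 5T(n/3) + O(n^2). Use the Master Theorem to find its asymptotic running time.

Master Theorem for T(n) = 5T(n/3) + O(n^2):

a = 5, b = 3, c = 2
log_b(a) = log_3(5) = 1.4650

Case 3: c = 2 > log_3(5) = 1.4650
T(n) = O(n^2) = O(n^2)

For T(n) = 5T(n/3) + O(n^2): log_3(5) = 1.4650. This is Case 3 of the Master Theorem (c > log_b(a), work dominated by root), giving O(n^2).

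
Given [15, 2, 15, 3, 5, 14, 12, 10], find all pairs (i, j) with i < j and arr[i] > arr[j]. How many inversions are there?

Finding inversions in [15, 2, 15, 3, 5, 14, 12, 10]:

(0, 1): arr[0]=15 > arr[1]=2
(0, 3): arr[0]=15 > arr[3]=3
(0, 4): arr[0]=15 > arr[4]=5
(0, 5): arr[0]=15 > arr[5]=14
(0, 6): arr[0]=15 > arr[6]=12
(0, 7): arr[0]=15 > arr[7]=10
(2, 3): arr[2]=15 > arr[3]=3
(2, 4): arr[2]=15 > arr[4]=5
(2, 5): arr[2]=15 > arr[5]=14
(2, 6): arr[2]=15 > arr[6]=12
(2, 7): arr[2]=15 > arr[7]=10
(5, 6): arr[5]=14 > arr[6]=12
(5, 7): arr[5]=14 > arr[7]=10
(6, 7): arr[6]=12 > arr[7]=10

Total inversions: 14

The array has 14 inversion(s): (0,1), (0,3), (0,4), (0,5), (0,6), (0,7), (2,3), (2,4), (2,5), (2,6), (2,7), (5,6), (5,7), (6,7). Each pair (i,j) satisfies i < j and arr[i] > arr[j].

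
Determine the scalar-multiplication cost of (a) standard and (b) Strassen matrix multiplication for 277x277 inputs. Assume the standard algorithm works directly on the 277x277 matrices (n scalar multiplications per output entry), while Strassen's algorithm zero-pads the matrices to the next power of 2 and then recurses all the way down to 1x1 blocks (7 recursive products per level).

Matrix multiplication for 277x277 matrices:

Strassen's algorithm requires power-of-2 dimensions. Pad 277x277 to 512x512 (next power of 2).

Standard algorithm: 277^3 = 21253933 multiplications
Strassen's algorithm: 7^(log2(512)) = 7^9 = 40353607 multiplications
Difference: 21253933 - 40353607 = -19099674 (Strassen uses MORE here due to padding overhead — for small or just-over-power-of-2 n, padding can outweigh the per-level savings)

Standard: 21253933 multiplications (277^3). Strassen: 40353607 multiplications (7^9, after padding to 512x512). Strassen reduces 8 recursive multiplications to 7 at each level.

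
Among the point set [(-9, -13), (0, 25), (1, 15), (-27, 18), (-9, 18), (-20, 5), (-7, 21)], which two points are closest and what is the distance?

Computing all pairwise distances among 7 points:

d((-9, -13), (0, 25)) = 39.0512
d((-9, -13), (1, 15)) = 29.7321
d((-9, -13), (-27, 18)) = 35.8469
d((-9, -13), (-9, 18)) = 31.0
d((-9, -13), (-20, 5)) = 21.095
d((-9, -13), (-7, 21)) = 34.0588
d((0, 25), (1, 15)) = 10.0499
d((0, 25), (-27, 18)) = 27.8927
d((0, 25), (-9, 18)) = 11.4018
d((0, 25), (-20, 5)) = 28.2843
d((0, 25), (-7, 21)) = 8.0623
d((1, 15), (-27, 18)) = 28.1603
d((1, 15), (-9, 18)) = 10.4403
d((1, 15), (-20, 5)) = 23.2594
d((1, 15), (-7, 21)) = 10.0
d((-27, 18), (-9, 18)) = 18.0
d((-27, 18), (-20, 5)) = 14.7648
d((-27, 18), (-7, 21)) = 20.2237
d((-9, 18), (-20, 5)) = 17.0294
d((-9, 18), (-7, 21)) = 3.6056 <-- minimum
d((-20, 5), (-7, 21)) = 20.6155

Closest pair: (-9, 18) and (-7, 21) with distance 3.6056

The closest pair is (-9, 18) and (-7, 21) with Euclidean distance 3.6056. For 7 points, brute-force pairwise comparison is shown above. For large n, the divide-and-conquer algorithm (sort by x, recurse on halves, check the dividing strip) achieves O(n log n).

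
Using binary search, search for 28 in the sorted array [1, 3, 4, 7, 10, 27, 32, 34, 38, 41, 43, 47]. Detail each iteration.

Binary search for 28 in [1, 3, 4, 7, 10, 27, 32, 34, 38, 41, 43, 47]:

lo=0, hi=11, mid=5, arr[mid]=27 -> 27 < 28, search right half
lo=6, hi=11, mid=8, arr[mid]=38 -> 38 > 28, search left half
lo=6, hi=7, mid=6, arr[mid]=32 -> 32 > 28, search left half
lo=6 > hi=5, target 28 not found

Binary search determines that 28 is not in the array after 3 comparisons. The search space was exhausted without finding the target.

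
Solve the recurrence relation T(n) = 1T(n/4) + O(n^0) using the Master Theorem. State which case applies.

Master Theorem for T(n) = 1T(n/4) + O(n^0):

a = 1, b = 4, c = 0
log_b(a) = log_4(1) = 0.0000

Case 2: c = 0 = log_4(1) = 0.0000
T(n) = O(n^0 log n) = O(log n)

For T(n) = 1T(n/4) + O(n^0): log_4(1) = 0.0000. This is Case 2 of the Master Theorem (c = log_b(a), equal work at all levels), giving O(log n).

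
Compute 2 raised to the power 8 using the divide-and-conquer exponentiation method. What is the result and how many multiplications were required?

Computing 2^8 by squaring (build up from 2^1; each line after the first costs one multiplication):

2^1 = 2
2^2 = (2^1)^2 = 2^2 = 4
2^4 = (2^2)^2 = 4^2 = 16
2^8 = (2^4)^2 = 16^2 = 256

Result: 256
Multiplications needed: 3 (3 lines after 2^1)

2^8 = 256. Using exponentiation by squaring, this requires 3 multiplications. The key idea: if the exponent is even, square the half-power; if odd, multiply by the base once.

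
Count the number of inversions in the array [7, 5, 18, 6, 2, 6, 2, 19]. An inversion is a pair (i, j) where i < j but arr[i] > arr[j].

Finding inversions in [7, 5, 18, 6, 2, 6, 2, 19]:

(0, 1): arr[0]=7 > arr[1]=5
(0, 3): arr[0]=7 > arr[3]=6
(0, 4): arr[0]=7 > arr[4]=2
(0, 5): arr[0]=7 > arr[5]=6
(0, 6): arr[0]=7 > arr[6]=2
(1, 4): arr[1]=5 > arr[4]=2
(1, 6): arr[1]=5 > arr[6]=2
(2, 3): arr[2]=18 > arr[3]=6
(2, 4): arr[2]=18 > arr[4]=2
(2, 5): arr[2]=18 > arr[5]=6
(2, 6): arr[2]=18 > arr[6]=2
(3, 4): arr[3]=6 > arr[4]=2
(3, 6): arr[3]=6 > arr[6]=2
(5, 6): arr[5]=6 > arr[6]=2

Total inversions: 14

The array has 14 inversion(s): (0,1), (0,3), (0,4), (0,5), (0,6), (1,4), (1,6), (2,3), (2,4), (2,5), (2,6), (3,4), (3,6), (5,6). Each pair (i,j) satisfies i < j and arr[i] > arr[j].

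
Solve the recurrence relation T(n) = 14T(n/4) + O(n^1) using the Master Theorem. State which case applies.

Master Theorem for T(n) = 14T(n/4) + O(n^1):

a = 14, b = 4, c = 1
log_b(a) = log_4(14) = 1.9037

Case 1: c = 1 < log_4(14) = 1.9037
T(n) = O(n^(log_4 14))

For T(n) = 14T(n/4) + O(n^1): log_4(14) = 1.9037. This is Case 1 of the Master Theorem (c < log_b(a), work dominated by leaves), giving O(n^(log_4 14)).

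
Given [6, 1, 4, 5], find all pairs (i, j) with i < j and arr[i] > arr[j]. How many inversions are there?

Finding inversions in [6, 1, 4, 5]:

(0, 1): arr[0]=6 > arr[1]=1
(0, 2): arr[0]=6 > arr[2]=4
(0, 3): arr[0]=6 > arr[3]=5

Total inversions: 3

The array has 3 inversion(s): (0,1), (0,2), (0,3). Each pair (i,j) satisfies i < j and arr[i] > arr[j].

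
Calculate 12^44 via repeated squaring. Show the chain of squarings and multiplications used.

Computing 12^44 by squaring (build up from 12^1; each line after the first costs one multiplication):

12^1 = 12
12^2 = (12^1)^2 = 12^2 = 144
12^4 = (12^2)^2 = 144^2 = 20736
12^5 = 12 * 12^4 = 12 * 20736 = 248832
12^10 = (12^5)^2 = 248832^2 = 61917364224
12^11 = 12 * 12^10 = 12 * 61917364224 = 743008370688
12^22 = (12^11)^2 = 743008370688^2 = 552061438912436417593344
12^44 = (12^22)^2 = 552061438912436417593344^2 = 304771832334069766392840191887919236168953102336

Result: 304771832334069766392840191887919236168953102336
Multiplications needed: 7 (7 lines after 12^1)

12^44 = 304771832334069766392840191887919236168953102336. Using exponentiation by squaring, this requires 7 multiplications. The key idea: if the exponent is even, square the half-power; if odd, multiply by the base once.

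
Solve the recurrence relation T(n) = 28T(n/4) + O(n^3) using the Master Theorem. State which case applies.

Master Theorem for T(n) = 28T(n/4) + O(n^3):

a = 28, b = 4, c = 3
log_b(a) = log_4(28) = 2.4037

Case 3: c = 3 > log_4(28) = 2.4037
T(n) = O(n^3) = O(n^3)

For T(n) = 28T(n/4) + O(n^3): log_4(28) = 2.4037. This is Case 3 of the Master Theorem (c > log_b(a), work dominated by root), giving O(n^3).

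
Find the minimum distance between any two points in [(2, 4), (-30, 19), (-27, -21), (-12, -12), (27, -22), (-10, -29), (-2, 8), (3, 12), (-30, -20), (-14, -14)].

Computing all pairwise distances among 10 points:

d((2, 4), (-30, 19)) = 35.3412
d((2, 4), (-27, -21)) = 38.2884
d((2, 4), (-12, -12)) = 21.2603
d((2, 4), (27, -22)) = 36.0694
d((2, 4), (-10, -29)) = 35.1141
d((2, 4), (-2, 8)) = 5.6569
d((2, 4), (3, 12)) = 8.0623
d((2, 4), (-30, -20)) = 40.0
d((2, 4), (-14, -14)) = 24.0832
d((-30, 19), (-27, -21)) = 40.1123
d((-30, 19), (-12, -12)) = 35.8469
d((-30, 19), (27, -22)) = 70.214
d((-30, 19), (-10, -29)) = 52.0
d((-30, 19), (-2, 8)) = 30.0832
d((-30, 19), (3, 12)) = 33.7343
d((-30, 19), (-30, -20)) = 39.0
d((-30, 19), (-14, -14)) = 36.6742
d((-27, -21), (-12, -12)) = 17.4929
d((-27, -21), (27, -22)) = 54.0093
d((-27, -21), (-10, -29)) = 18.7883
d((-27, -21), (-2, 8)) = 38.2884
d((-27, -21), (3, 12)) = 44.5982
d((-27, -21), (-30, -20)) = 3.1623
d((-27, -21), (-14, -14)) = 14.7648
d((-12, -12), (27, -22)) = 40.2616
d((-12, -12), (-10, -29)) = 17.1172
d((-12, -12), (-2, 8)) = 22.3607
d((-12, -12), (3, 12)) = 28.3019
d((-12, -12), (-30, -20)) = 19.6977
d((-12, -12), (-14, -14)) = 2.8284 <-- minimum
d((27, -22), (-10, -29)) = 37.6563
d((27, -22), (-2, 8)) = 41.7253
d((27, -22), (3, 12)) = 41.6173
d((27, -22), (-30, -20)) = 57.0351
d((27, -22), (-14, -14)) = 41.7732
d((-10, -29), (-2, 8)) = 37.855
d((-10, -29), (3, 12)) = 43.0116
d((-10, -29), (-30, -20)) = 21.9317
d((-10, -29), (-14, -14)) = 15.5242
d((-2, 8), (3, 12)) = 6.4031
d((-2, 8), (-30, -20)) = 39.598
d((-2, 8), (-14, -14)) = 25.0599
d((3, 12), (-30, -20)) = 45.9674
d((3, 12), (-14, -14)) = 31.0644
d((-30, -20), (-14, -14)) = 17.088

Closest pair: (-12, -12) and (-14, -14) with distance 2.8284

The closest pair is (-12, -12) and (-14, -14) with Euclidean distance 2.8284. For 10 points, brute-force pairwise comparison is shown above. For large n, the divide-and-conquer algorithm (sort by x, recurse on halves, check the dividing strip) achieves O(n log n).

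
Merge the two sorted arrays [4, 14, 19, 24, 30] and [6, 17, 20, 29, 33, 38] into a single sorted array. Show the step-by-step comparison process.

Merging process:

Compare 4 vs 6: take 4 from left. Merged: [4]
Compare 14 vs 6: take 6 from right. Merged: [4, 6]
Compare 14 vs 17: take 14 from left. Merged: [4, 6, 14]
Compare 19 vs 17: take 17 from right. Merged: [4, 6, 14, 17]
Compare 19 vs 20: take 19 from left. Merged: [4, 6, 14, 17, 19]
Compare 24 vs 20: take 20 from right. Merged: [4, 6, 14, 17, 19, 20]
Compare 24 vs 29: take 24 from left. Merged: [4, 6, 14, 17, 19, 20, 24]
Compare 30 vs 29: take 29 from right. Merged: [4, 6, 14, 17, 19, 20, 24, 29]
Compare 30 vs 33: take 30 from left. Merged: [4, 6, 14, 17, 19, 20, 24, 29, 30]
Append remaining from right: [33, 38]. Merged: [4, 6, 14, 17, 19, 20, 24, 29, 30, 33, 38]

Final merged array: [4, 6, 14, 17, 19, 20, 24, 29, 30, 33, 38]
Total comparisons: 9

The merged array is [4, 6, 14, 17, 19, 20, 24, 29, 30, 33, 38], requiring 9 comparisons. The merge step runs in O(n) time where n is the total number of elements.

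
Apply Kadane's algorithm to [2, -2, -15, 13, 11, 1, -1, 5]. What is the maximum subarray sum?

Using Kadane's algorithm on [2, -2, -15, 13, 11, 1, -1, 5]:

Scanning through the array:
Position 1 (value -2): max_ending_here = 0, max_so_far = 2
Position 2 (value -15): max_ending_here = -15, max_so_far = 2
Position 3 (value 13): max_ending_here = 13, max_so_far = 13
Position 4 (value 11): max_ending_here = 24, max_so_far = 24
Position 5 (value 1): max_ending_here = 25, max_so_far = 25
Position 6 (value -1): max_ending_here = 24, max_so_far = 25
Position 7 (value 5): max_ending_here = 29, max_so_far = 29

Maximum subarray: [13, 11, 1, -1, 5]
Maximum sum: 29

The maximum subarray is [13, 11, 1, -1, 5] with sum 29. This subarray runs from index 3 to index 7.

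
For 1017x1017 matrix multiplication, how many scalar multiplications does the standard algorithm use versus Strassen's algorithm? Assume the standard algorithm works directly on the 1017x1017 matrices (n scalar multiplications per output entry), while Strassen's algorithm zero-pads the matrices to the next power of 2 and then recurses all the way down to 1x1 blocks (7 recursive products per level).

Matrix multiplication for 1017x1017 matrices:

Strassen's algorithm requires power-of-2 dimensions. Pad 1017x1017 to 1024x1024 (next power of 2).

Standard algorithm: 1017^3 = 1051871913 multiplications
Strassen's algorithm: 7^(log2(1024)) = 7^10 = 282475249 multiplications
Savings: 1051871913 - 282475249 = 769396664 multiplications

Standard: 1051871913 multiplications (1017^3). Strassen: 282475249 multiplications (7^10, after padding to 1024x1024). Strassen reduces 8 recursive multiplications to 7 at each level.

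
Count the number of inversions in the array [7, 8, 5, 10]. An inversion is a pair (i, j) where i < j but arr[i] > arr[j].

Finding inversions in [7, 8, 5, 10]:

(0, 2): arr[0]=7 > arr[2]=5
(1, 2): arr[1]=8 > arr[2]=5

Total inversions: 2

The array has 2 inversion(s): (0,2), (1,2). Each pair (i,j) satisfies i < j and arr[i] > arr[j].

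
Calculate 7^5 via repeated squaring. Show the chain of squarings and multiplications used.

Computing 7^5 by squaring (build up from 7^1; each line after the first costs one multiplication):

7^1 = 7
7^2 = (7^1)^2 = 7^2 = 49
7^4 = (7^2)^2 = 49^2 = 2401
7^5 = 7 * 7^4 = 7 * 2401 = 16807

Result: 16807
Multiplications needed: 3 (3 lines after 7^1)

7^5 = 16807. Using exponentiation by squaring, this requires 3 multiplications. The key idea: if the exponent is even, square the half-power; if odd, multiply by the base once.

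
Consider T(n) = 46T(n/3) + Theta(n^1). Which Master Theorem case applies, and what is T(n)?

Master Theorem for T(n) = 46T(n/3) + O(n^1):

a = 46, b = 3, c = 1
log_b(a) = log_3(46) = 3.4850

Case 1: c = 1 < log_3(46) = 3.4850
T(n) = O(n^(log_3 46))

For T(n) = 46T(n/3) + O(n^1): log_3(46) = 3.4850. This is Case 1 of the Master Theorem (c < log_b(a), work dominated by leaves), giving O(n^(log_3 46)).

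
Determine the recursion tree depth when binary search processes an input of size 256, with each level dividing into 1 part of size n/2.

For divide and conquer with division factor 2:

Problem sizes at each level:
Level 0: 256
Level 1: 128
Level 2: 64
Level 3: 32
Level 4: 16
Level 5: 8
Level 6: 4
Level 7: 2
Level 8: 1

The root is level 0 and the size-1 base case is level 8 (the tree spans levels 0 through 8, i.e. 9 levels counting the root), so the depth is the number of divisions: log_2(256) = 8

The recursion tree depth is log_2(256) = 8. At each level, the problem size is divided by 2, so it takes 8 divisions to reduce to a base case of size 1. The algorithm makes 1 recursive call at each level.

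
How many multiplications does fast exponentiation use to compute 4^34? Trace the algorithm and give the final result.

Computing 4^34 by squaring (build up from 4^1; each line after the first costs one multiplication):

4^1 = 4
4^2 = (4^1)^2 = 4^2 = 16
4^4 = (4^2)^2 = 16^2 = 256
4^8 = (4^4)^2 = 256^2 = 65536
4^16 = (4^8)^2 = 65536^2 = 4294967296
4^17 = 4 * 4^16 = 4 * 4294967296 = 17179869184
4^34 = (4^17)^2 = 17179869184^2 = 295147905179352825856

Result: 295147905179352825856
Multiplications needed: 6 (6 lines after 4^1)

4^34 = 295147905179352825856. Using exponentiation by squaring, this requires 6 multiplications. The key idea: if the exponent is even, square the half-power; if odd, multiply by the base once.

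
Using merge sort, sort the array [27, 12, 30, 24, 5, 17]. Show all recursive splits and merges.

Merge sort trace:

Split: [27, 12, 30, 24, 5, 17] -> [27, 12, 30] and [24, 5, 17]
  Split: [27, 12, 30] -> [27] and [12, 30]
    Split: [12, 30] -> [12] and [30]
    Merge: [12] + [30] -> [12, 30]
  Merge: [27] + [12, 30] -> [12, 27, 30]
  Split: [24, 5, 17] -> [24] and [5, 17]
    Split: [5, 17] -> [5] and [17]
    Merge: [5] + [17] -> [5, 17]
  Merge: [24] + [5, 17] -> [5, 17, 24]
Merge: [12, 27, 30] + [5, 17, 24] -> [5, 12, 17, 24, 27, 30]

Final sorted array: [5, 12, 17, 24, 27, 30]

The merge sort proceeds by recursively splitting the array and merging sorted halves.
After all merges, the sorted array is [5, 12, 17, 24, 27, 30].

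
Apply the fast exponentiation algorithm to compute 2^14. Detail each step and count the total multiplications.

Computing 2^14 by squaring (build up from 2^1; each line after the first costs one multiplication):

2^1 = 2
2^2 = (2^1)^2 = 2^2 = 4
2^3 = 2 * 2^2 = 2 * 4 = 8
2^6 = (2^3)^2 = 8^2 = 64
2^7 = 2 * 2^6 = 2 * 64 = 128
2^14 = (2^7)^2 = 128^2 = 16384

Result: 16384
Multiplications needed: 5 (5 lines after 2^1)

2^14 = 16384. Using exponentiation by squaring, this requires 5 multiplications. The key idea: if the exponent is even, square the half-power; if odd, multiply by the base once.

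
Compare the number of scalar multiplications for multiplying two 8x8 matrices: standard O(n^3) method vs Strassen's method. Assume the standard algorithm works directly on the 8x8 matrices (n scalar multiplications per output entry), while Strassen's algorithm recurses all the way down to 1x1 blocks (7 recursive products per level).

Matrix multiplication for 8x8 matrices:

Standard algorithm: 8^3 = 512 multiplications
Strassen's algorithm: 7^(log2(8)) = 7^3 = 343 multiplications
Savings: 512 - 343 = 169 multiplications

Standard: 512 multiplications (8^3). Strassen: 343 multiplications (7^3). Strassen reduces 8 recursive multiplications to 7 at each level.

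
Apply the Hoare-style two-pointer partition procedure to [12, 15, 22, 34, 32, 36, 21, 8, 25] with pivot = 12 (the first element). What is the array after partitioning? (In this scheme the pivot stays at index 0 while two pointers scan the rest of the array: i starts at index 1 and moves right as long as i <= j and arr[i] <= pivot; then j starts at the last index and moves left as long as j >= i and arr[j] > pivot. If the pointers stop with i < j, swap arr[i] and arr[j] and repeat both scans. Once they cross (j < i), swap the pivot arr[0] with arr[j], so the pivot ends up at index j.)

Hoare-style two-pointer partition with pivot = 12:

Initial array: [12, 15, 22, 34, 32, 36, 21, 8, 25]

Pointers start at i = 1, j = 8.
i stops at index 1 (arr[1]=15 > 12), j stops at index 7 (arr[7]=8 <= 12): swap arr[1] and arr[7], array becomes [12, 8, 22, 34, 32, 36, 21, 15, 25]
i ends at 2, j ends at 1: the pointers have crossed (j < i), so scanning stops.

Swap pivot arr[0] with arr[1] to place pivot at position 1: [8, 12, 22, 34, 32, 36, 21, 15, 25]
Pivot position: 1

After partitioning with pivot 12, the array becomes [8, 12, 22, 34, 32, 36, 21, 15, 25]. The pivot is placed at index 1. All elements to the left of the pivot are <= 12, and all elements to the right are > 12.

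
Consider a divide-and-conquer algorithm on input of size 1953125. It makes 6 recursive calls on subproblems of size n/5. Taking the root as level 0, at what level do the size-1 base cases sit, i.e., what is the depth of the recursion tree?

For divide and conquer with division factor 5:

Problem sizes at each level:
Level 0: 1953125
Level 1: 390625
Level 2: 78125
Level 3: 15625
Level 4: 3125
Level 5: 625
Level 6: 125
Level 7: 25
Level 8: 5
Level 9: 1

The root is level 0 and the size-1 base case is level 9 (the tree spans levels 0 through 9, i.e. 10 levels counting the root), so the depth is the number of divisions: log_5(1953125) = 9

The recursion tree depth is log_5(1953125) = 9. At each level, the problem size is divided by 5, so it takes 9 divisions to reduce to a base case of size 1. The algorithm makes 6 recursive calls at each level.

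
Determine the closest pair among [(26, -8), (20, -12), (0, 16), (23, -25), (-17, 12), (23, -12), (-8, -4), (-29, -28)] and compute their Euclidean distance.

Computing all pairwise distances among 8 points:

d((26, -8), (20, -12)) = 7.2111
d((26, -8), (0, 16)) = 35.3836
d((26, -8), (23, -25)) = 17.2627
d((26, -8), (-17, 12)) = 47.4236
d((26, -8), (23, -12)) = 5.0
d((26, -8), (-8, -4)) = 34.2345
d((26, -8), (-29, -28)) = 58.5235
d((20, -12), (0, 16)) = 34.4093
d((20, -12), (23, -25)) = 13.3417
d((20, -12), (-17, 12)) = 44.1022
d((20, -12), (23, -12)) = 3.0 <-- minimum
d((20, -12), (-8, -4)) = 29.1204
d((20, -12), (-29, -28)) = 51.5461
d((0, 16), (23, -25)) = 47.0106
d((0, 16), (-17, 12)) = 17.4642
d((0, 16), (23, -12)) = 36.2353
d((0, 16), (-8, -4)) = 21.5407
d((0, 16), (-29, -28)) = 52.6972
d((23, -25), (-17, 12)) = 54.4885
d((23, -25), (23, -12)) = 13.0
d((23, -25), (-8, -4)) = 37.4433
d((23, -25), (-29, -28)) = 52.0865
d((-17, 12), (23, -12)) = 46.6476
d((-17, 12), (-8, -4)) = 18.3576
d((-17, 12), (-29, -28)) = 41.7612
d((23, -12), (-8, -4)) = 32.0156
d((23, -12), (-29, -28)) = 54.4059
d((-8, -4), (-29, -28)) = 31.8904

Closest pair: (20, -12) and (23, -12) with distance 3.0

The closest pair is (20, -12) and (23, -12) with Euclidean distance 3.0. For 8 points, brute-force pairwise comparison is shown above. For large n, the divide-and-conquer algorithm (sort by x, recurse on halves, check the dividing strip) achieves O(n log n).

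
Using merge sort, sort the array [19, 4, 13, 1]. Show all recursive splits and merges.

Merge sort trace:

Split: [19, 4, 13, 1] -> [19, 4] and [13, 1]
  Split: [19, 4] -> [19] and [4]
  Merge: [19] + [4] -> [4, 19]
  Split: [13, 1] -> [13] and [1]
  Merge: [13] + [1] -> [1, 13]
Merge: [4, 19] + [1, 13] -> [1, 4, 13, 19]

Final sorted array: [1, 4, 13, 19]

The merge sort proceeds by recursively splitting the array and merging sorted halves.
After all merges, the sorted array is [1, 4, 13, 19].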